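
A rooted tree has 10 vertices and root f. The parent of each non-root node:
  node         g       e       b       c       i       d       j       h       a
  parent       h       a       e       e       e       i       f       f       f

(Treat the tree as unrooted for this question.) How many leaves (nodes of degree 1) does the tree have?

5

The leaves are b, c, d, g, j.
That is 5 leaves.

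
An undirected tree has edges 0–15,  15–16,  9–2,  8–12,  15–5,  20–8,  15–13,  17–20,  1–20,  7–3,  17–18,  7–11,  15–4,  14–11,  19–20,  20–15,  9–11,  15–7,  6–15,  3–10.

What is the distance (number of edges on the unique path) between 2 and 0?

5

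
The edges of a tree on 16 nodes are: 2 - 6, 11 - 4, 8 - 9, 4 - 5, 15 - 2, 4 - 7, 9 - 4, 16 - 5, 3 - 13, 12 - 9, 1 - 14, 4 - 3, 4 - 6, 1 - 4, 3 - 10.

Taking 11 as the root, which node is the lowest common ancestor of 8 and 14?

4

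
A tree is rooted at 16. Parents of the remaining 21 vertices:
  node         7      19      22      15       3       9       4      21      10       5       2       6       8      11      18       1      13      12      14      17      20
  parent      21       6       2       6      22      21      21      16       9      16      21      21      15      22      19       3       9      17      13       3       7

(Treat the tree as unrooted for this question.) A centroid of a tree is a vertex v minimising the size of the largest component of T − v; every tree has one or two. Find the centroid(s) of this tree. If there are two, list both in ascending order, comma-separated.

Removing 21 splits the tree into components of sizes 7, 5, 4, 2, 2, 1; the largest is 7 ≤ ⌊22/2⌋ = 11.
Every other node leaves some component of size > 11, so the centroid is unique.

21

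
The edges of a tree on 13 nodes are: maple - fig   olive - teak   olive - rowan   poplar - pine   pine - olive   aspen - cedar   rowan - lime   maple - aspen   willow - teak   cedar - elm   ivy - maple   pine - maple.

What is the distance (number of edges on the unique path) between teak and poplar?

3

teak–olive–pine–poplar: 3 edges.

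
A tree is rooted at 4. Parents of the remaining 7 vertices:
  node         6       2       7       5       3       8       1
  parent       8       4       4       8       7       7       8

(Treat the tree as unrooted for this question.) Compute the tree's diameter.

4

A longest path is 2-4-7-8-5, with 4 edges.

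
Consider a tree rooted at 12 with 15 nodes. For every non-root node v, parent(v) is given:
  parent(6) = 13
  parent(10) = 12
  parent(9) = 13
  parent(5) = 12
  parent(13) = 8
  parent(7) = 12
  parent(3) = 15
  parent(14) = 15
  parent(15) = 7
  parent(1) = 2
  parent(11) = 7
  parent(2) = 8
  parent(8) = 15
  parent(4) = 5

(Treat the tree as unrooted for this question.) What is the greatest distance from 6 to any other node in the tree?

A farthest node from 6 is 4.
The path 6 – 13 – 8 – 15 – 7 – 12 – 5 – 4 has 7 edges.

7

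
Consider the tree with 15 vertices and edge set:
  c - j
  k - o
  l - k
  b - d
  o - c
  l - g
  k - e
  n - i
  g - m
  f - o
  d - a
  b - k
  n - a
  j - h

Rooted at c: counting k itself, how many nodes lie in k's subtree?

Descendants of k (including itself): k, b, e, l, d, g, a, m, n, i. That's 10.

10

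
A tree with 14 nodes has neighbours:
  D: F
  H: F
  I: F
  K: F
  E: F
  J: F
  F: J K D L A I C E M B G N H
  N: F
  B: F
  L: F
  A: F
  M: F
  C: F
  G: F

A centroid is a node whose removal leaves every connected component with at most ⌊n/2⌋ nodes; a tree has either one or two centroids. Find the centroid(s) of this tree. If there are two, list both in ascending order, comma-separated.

F

If F is removed the pieces have sizes 1, 1, 1, 1, 1, 1, 1, 1, 1, 1, 1, 1, 1, all ≤ ⌊14/2⌋ = 7.
No neighbour of F does as well, so F is the unique centroid.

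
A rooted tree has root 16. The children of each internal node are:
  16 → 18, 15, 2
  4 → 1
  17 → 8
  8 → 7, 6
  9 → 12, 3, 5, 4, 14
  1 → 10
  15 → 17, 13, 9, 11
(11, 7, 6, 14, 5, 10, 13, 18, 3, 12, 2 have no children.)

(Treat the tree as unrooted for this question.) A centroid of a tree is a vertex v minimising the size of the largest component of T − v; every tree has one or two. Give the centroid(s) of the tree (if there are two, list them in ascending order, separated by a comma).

15

Delete 15: the remaining components have sizes 8, 4, 3, 1, 1. Max 8 ≤ 9, so 15 is a centroid.
Every other node leaves some component of size > 9, so the centroid is unique.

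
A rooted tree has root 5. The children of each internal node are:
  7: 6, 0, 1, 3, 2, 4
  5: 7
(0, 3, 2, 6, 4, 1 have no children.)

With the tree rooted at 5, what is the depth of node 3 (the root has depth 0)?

2

Climbing from 3 to the root: 3 → 7 → 5. That's 2 steps.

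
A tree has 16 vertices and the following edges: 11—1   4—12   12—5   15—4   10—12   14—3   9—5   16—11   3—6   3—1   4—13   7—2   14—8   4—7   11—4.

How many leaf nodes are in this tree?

8

The leaves are 2, 6, 8, 9, 10, 13, 15, 16.
That is 8 leaves.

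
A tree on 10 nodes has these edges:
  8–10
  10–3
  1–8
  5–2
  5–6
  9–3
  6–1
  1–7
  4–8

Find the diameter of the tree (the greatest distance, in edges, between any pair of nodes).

7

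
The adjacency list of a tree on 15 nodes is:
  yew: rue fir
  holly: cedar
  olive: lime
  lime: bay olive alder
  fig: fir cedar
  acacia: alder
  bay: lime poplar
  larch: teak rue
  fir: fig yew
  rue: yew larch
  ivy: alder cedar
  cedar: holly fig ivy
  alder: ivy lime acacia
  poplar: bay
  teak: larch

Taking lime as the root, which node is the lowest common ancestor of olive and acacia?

lime

Path olive→root: olive lime; path acacia→root: acacia alder lime.
First common node: lime.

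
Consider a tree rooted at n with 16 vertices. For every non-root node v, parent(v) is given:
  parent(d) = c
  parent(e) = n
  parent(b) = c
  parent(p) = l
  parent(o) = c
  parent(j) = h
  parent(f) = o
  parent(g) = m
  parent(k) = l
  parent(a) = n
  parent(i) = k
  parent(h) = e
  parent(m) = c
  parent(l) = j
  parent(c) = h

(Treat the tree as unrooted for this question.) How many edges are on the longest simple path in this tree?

A longest path is i - k - l - j - h - e - n - a, with 7 edges.

7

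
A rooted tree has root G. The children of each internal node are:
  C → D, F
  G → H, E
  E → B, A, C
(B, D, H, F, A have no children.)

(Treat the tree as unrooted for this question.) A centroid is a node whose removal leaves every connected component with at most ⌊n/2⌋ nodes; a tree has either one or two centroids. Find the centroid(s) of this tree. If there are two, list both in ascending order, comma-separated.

Removing E splits the tree into components of sizes 3, 2, 1, 1; the largest is 3 ≤ ⌊8/2⌋ = 4.
Every other node leaves some component of size > 4, so the centroid is unique.

E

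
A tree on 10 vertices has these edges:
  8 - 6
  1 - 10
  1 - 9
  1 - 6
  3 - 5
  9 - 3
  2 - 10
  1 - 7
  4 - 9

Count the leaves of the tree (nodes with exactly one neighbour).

5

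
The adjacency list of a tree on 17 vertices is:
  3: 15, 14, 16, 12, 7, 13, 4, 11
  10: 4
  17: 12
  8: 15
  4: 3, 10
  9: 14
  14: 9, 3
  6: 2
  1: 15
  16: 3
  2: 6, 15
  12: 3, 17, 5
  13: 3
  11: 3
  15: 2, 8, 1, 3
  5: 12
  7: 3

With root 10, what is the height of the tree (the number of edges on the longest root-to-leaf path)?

5

6 sits deepest: 10 → 4 → 3 → 15 → 2 → 6 — 5 edges from the root.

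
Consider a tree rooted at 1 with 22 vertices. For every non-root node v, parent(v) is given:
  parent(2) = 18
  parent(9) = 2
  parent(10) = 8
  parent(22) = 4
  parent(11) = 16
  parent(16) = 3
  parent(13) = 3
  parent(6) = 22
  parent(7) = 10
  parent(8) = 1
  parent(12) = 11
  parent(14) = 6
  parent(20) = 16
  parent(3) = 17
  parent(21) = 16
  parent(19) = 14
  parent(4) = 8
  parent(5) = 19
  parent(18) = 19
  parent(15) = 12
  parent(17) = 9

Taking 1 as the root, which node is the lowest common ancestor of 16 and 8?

8

16's ancestor chain is 16, 3, 17, 9, 2, 18, 19, 14, 6, 22, 4, 8, 1 and 8's is 8, 1; they first meet at 8.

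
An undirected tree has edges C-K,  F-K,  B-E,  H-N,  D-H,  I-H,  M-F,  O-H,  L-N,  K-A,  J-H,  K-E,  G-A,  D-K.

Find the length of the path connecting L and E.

5

The path is L – N – H – D – K – E, which has 5 edges.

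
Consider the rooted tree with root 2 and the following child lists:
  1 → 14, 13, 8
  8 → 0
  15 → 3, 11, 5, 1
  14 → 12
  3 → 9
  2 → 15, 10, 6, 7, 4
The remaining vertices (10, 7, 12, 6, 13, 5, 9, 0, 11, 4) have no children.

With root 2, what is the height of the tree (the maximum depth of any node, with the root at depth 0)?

4

A deepest node is 12, reached by 2–15–1–14–12.
That path has 4 edges, so the height is 4.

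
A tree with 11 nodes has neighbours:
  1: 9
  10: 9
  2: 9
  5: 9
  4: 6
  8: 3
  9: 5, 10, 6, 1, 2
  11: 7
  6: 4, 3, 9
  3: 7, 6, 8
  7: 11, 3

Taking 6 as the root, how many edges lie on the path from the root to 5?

Climbing from 5 to the root: 5–9–6. That's 2 steps.

2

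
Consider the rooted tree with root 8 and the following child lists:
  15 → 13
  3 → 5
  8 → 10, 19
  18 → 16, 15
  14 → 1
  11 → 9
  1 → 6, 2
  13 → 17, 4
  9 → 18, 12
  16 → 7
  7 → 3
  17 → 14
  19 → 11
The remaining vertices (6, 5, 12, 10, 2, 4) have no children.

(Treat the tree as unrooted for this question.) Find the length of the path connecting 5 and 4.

The path is 5 – 3 – 7 – 16 – 18 – 15 – 13 – 4, which has 7 edges.

7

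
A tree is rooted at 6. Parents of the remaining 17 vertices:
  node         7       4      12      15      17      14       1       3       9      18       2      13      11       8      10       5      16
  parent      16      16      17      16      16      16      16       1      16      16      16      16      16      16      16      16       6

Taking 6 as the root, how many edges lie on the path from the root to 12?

3

6 – 16 – 17 – 12 — 3 edges.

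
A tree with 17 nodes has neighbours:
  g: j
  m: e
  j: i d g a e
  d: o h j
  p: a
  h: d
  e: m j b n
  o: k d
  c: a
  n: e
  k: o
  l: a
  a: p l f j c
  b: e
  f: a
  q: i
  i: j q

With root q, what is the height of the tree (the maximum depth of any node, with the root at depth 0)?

k sits deepest: q → i → j → d → o → k — 5 edges from the root.

5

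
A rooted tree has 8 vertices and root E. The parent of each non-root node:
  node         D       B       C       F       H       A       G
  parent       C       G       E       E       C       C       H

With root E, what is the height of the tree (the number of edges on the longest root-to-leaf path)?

The longest root-to-leaf path is E → C → H → G → B (4 edges).

4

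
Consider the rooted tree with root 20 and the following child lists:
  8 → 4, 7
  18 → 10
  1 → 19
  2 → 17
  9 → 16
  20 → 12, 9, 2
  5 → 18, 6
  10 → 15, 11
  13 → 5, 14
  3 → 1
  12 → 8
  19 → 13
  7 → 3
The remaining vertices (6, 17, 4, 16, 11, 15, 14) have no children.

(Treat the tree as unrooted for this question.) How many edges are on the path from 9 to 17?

3

The path is 9 - 20 - 2 - 17, which has 3 edges.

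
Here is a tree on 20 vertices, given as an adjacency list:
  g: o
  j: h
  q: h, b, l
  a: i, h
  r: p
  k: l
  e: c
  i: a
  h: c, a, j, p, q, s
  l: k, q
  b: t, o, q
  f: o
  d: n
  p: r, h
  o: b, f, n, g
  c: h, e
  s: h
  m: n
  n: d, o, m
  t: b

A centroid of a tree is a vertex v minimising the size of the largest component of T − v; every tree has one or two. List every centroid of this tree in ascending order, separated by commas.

If q is removed the pieces have sizes 9, 8, 2, all ≤ ⌊20/2⌋ = 10.
Every other node leaves some component of size > 10, so the centroid is unique.

q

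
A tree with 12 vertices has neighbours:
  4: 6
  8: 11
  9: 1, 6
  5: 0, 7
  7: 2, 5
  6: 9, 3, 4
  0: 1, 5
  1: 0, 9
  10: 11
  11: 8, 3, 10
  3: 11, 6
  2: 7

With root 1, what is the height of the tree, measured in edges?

5

10 sits deepest: 1 – 9 – 6 – 3 – 11 – 10 — 5 edges from the root.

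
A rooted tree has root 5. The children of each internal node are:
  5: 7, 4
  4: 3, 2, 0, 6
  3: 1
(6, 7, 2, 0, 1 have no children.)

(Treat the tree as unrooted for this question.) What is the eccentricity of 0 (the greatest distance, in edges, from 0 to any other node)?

3

Distances from 0 peak at 3, attained at 1 (7 also at distance 3).
0-4-3-1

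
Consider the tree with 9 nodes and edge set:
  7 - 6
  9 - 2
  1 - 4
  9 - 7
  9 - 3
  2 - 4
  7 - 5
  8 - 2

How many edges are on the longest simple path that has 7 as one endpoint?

Distances from 7 peak at 4, attained at 1.
7–9–2–4–1

4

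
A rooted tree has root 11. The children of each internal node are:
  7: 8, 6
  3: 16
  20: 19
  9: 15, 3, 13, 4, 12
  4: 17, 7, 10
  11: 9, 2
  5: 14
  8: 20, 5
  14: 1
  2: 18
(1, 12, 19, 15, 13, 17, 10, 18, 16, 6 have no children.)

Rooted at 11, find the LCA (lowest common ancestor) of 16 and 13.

Path 16→root: 16 3 9 11; path 13→root: 13 9 11.
First common node: 9.

9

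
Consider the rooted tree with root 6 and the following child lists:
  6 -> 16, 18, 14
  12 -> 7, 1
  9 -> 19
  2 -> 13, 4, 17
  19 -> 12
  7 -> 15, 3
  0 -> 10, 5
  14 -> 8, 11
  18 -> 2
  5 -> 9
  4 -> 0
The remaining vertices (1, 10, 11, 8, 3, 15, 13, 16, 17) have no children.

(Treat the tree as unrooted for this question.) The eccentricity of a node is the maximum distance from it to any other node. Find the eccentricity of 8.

12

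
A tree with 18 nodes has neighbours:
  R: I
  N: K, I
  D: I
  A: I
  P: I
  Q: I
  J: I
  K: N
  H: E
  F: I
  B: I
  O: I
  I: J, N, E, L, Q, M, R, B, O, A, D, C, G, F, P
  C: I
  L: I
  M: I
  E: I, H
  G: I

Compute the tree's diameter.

Starting from K, a farthest node is H at distance 4.
One longest path: K - N - I - E - H.
So the diameter is 4.

4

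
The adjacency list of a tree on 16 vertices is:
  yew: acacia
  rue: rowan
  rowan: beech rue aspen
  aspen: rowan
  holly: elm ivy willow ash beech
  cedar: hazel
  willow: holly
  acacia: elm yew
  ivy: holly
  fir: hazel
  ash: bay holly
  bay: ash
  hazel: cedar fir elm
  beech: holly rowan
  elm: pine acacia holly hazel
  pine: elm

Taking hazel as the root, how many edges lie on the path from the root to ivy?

3

Path from hazel to ivy: hazel – elm – holly – ivy, which has 3 edges.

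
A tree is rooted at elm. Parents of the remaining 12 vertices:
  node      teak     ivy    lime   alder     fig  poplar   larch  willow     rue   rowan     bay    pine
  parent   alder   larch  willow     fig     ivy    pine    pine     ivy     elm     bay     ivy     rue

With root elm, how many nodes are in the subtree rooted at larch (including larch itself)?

9

The subtree rooted at larch contains: larch, ivy, fig, bay, willow, alder, rowan, lime, teak — 9 nodes.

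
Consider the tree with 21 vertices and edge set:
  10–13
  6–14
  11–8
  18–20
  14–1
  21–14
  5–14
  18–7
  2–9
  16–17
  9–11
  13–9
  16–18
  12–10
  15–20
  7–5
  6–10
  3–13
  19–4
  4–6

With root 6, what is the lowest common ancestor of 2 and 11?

Path 2→root: 2 9 13 10 6; path 11→root: 11 9 13 10 6.
First common node: 9.

9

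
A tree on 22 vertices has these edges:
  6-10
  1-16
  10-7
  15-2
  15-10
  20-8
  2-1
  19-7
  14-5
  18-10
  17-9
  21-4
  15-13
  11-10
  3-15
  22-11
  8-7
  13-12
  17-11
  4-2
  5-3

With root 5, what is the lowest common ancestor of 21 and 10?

Path 21→root: 21 4 2 15 3 5; path 10→root: 10 15 3 5.
First common node: 15.

15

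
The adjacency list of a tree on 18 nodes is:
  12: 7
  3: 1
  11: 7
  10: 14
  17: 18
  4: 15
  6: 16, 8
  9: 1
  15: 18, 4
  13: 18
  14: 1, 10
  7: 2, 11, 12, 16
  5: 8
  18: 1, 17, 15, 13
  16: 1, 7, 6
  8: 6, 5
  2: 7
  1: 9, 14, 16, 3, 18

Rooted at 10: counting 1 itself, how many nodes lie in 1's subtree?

16

1's subtree: {1, 16, 3, 18, 9, 6, 7, 15, 13, 17, 8, 11, 12, 2, 4, 5}, size 16.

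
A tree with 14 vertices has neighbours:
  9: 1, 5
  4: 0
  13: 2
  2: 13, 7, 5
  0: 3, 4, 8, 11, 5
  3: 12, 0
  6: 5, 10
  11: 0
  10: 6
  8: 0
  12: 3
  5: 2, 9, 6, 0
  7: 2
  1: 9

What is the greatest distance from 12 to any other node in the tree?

A farthest node from 12 is 10 (13, 7, 1 also at distance 5).
The path 12 – 3 – 0 – 5 – 6 – 10 has 5 edges.

5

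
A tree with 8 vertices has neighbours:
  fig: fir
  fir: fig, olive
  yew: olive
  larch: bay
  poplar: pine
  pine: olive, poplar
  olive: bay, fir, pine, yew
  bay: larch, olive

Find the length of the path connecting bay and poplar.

3

bay – olive – pine – poplar: 3 edges.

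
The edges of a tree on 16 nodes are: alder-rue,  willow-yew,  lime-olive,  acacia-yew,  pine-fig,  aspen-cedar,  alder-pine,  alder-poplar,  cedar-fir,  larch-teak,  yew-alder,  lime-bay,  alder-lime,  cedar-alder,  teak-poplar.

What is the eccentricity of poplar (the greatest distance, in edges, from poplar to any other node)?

3

Distances from poplar peak at 3, attained at acacia (willow, olive, fig, bay, aspen, fir also at distance 3).
poplar–alder–yew–acacia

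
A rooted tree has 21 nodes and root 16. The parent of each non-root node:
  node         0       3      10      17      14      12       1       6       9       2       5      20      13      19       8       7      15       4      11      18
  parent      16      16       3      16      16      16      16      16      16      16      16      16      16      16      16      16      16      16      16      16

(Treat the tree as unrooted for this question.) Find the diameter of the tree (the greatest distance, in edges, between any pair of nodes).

A longest path is 10 – 3 – 16 – 18, with 3 edges.

3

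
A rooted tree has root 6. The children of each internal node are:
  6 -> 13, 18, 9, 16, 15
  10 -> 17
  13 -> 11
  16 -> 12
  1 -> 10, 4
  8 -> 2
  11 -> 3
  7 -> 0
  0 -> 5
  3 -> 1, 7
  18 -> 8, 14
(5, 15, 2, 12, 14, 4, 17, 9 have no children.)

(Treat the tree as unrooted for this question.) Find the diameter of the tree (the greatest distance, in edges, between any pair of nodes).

BFS from 5 reaches 2 last, at distance 9; BFS from 2 confirms no node is farther.
Path: 5-0-7-3-11-13-6-18-8-2.

9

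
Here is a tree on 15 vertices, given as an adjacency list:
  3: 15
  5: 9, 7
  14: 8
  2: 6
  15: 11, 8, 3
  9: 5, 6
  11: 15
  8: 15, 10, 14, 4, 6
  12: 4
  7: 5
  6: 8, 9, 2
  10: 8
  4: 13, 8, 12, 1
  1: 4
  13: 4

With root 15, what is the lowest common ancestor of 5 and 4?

8

5's ancestor chain is 5, 9, 6, 8, 15 and 4's is 4, 8, 15; they first meet at 8.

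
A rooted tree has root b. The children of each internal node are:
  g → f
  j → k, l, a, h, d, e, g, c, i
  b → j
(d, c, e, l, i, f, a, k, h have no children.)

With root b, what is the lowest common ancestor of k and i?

j

Path k→root: k j b; path i→root: i j b.
First common node: j.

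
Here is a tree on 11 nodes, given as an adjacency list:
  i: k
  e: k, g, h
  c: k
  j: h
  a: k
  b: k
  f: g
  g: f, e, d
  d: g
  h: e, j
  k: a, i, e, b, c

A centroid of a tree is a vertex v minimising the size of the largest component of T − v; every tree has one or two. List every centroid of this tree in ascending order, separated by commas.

e

If e is removed the pieces have sizes 5, 3, 2, all ≤ ⌊11/2⌋ = 5.
Every other node leaves some component of size > 5, so the centroid is unique.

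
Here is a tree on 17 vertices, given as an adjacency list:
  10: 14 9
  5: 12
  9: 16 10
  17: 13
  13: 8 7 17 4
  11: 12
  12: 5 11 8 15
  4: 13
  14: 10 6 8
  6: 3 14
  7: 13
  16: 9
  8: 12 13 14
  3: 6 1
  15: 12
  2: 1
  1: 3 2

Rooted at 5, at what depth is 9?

5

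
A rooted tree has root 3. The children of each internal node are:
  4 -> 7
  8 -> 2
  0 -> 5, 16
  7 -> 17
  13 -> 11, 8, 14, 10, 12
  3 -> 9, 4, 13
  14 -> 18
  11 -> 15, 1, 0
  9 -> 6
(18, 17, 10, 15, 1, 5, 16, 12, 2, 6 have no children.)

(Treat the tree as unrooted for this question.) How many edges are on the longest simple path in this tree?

7

BFS from 17 reaches 5 last, at distance 7; BFS from 5 confirms no node is farther.
Path: 17-7-4-3-13-11-0-5.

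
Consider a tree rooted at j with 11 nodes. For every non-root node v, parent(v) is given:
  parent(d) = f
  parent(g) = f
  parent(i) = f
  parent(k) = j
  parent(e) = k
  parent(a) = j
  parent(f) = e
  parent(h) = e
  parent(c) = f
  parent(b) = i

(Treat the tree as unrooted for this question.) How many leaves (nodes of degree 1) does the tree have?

The leaves are a, b, c, d, g, h.
That is 6 leaves.

6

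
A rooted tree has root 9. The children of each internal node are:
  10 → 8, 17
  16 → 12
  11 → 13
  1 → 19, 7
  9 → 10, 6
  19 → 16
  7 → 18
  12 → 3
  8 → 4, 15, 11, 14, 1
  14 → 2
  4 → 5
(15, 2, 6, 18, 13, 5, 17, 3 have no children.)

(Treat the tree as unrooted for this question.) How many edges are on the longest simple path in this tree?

BFS from 3 reaches 6 last, at distance 8; BFS from 6 confirms no node is farther.
Path: 3 – 12 – 16 – 19 – 1 – 8 – 10 – 9 – 6.

8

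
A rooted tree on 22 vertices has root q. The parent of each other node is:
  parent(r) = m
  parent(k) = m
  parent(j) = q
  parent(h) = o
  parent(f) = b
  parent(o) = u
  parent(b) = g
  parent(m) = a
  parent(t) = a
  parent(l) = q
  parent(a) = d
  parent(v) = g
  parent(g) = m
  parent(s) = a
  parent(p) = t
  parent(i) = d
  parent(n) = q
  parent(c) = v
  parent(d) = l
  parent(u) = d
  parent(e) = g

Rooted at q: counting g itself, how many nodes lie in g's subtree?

g's subtree: {g, v, b, e, c, f}, size 6.

6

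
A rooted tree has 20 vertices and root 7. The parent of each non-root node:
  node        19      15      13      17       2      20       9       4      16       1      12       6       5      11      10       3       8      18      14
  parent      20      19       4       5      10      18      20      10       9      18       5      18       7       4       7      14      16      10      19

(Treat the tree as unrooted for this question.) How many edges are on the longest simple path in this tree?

BFS from 3 reaches 12 last, at distance 8; BFS from 12 confirms no node is farther.
Path: 3 – 14 – 19 – 20 – 18 – 10 – 7 – 5 – 12.

8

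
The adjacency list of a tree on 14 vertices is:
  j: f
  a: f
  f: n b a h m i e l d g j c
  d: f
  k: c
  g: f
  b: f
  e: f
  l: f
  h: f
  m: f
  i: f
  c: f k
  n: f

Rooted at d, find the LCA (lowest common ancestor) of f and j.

f

f's ancestor chain is f, d and j's is j, f, d; they first meet at f.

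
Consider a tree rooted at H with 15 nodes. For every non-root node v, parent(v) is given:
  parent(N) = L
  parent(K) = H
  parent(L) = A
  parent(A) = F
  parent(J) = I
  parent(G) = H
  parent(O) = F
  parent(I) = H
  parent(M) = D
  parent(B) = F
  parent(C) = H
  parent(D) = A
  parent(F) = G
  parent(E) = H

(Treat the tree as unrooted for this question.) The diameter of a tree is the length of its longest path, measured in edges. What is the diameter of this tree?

7

A longest path is N - L - A - F - G - H - I - J, with 7 edges.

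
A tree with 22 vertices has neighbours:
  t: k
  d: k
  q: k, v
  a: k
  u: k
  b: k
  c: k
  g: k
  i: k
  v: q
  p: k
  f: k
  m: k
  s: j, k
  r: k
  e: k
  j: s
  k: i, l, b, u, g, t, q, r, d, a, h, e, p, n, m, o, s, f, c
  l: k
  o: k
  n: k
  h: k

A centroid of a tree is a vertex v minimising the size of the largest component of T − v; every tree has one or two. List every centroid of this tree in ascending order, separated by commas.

k

If k is removed the pieces have sizes 2, 2, 1, 1, 1, 1, 1, 1, 1, 1, 1, 1, 1, 1, 1, 1, 1, 1, 1, all ≤ ⌊22/2⌋ = 11.
Every other node leaves some component of size > 11, so the centroid is unique.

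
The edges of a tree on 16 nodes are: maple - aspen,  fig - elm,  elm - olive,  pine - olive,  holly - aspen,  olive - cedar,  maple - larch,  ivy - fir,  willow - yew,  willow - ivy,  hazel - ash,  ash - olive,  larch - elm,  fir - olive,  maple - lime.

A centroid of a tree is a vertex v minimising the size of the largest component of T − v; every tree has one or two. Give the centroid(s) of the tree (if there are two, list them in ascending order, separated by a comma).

olive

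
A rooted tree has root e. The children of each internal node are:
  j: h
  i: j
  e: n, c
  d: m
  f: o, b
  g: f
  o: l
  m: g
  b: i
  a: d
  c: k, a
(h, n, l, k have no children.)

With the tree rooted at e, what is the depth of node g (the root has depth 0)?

e → c → a → d → m → g — 5 edges.

5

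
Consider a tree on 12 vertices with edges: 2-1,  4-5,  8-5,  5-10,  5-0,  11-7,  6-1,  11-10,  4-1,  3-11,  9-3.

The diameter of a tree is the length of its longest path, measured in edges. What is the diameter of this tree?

A longest path is 9-3-11-10-5-4-1-2, with 7 edges.

7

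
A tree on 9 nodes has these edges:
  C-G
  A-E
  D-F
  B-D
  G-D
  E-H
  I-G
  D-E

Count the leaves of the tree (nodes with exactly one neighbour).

Exactly 6 nodes have a single neighbour: A, B, C, F, H, I.

6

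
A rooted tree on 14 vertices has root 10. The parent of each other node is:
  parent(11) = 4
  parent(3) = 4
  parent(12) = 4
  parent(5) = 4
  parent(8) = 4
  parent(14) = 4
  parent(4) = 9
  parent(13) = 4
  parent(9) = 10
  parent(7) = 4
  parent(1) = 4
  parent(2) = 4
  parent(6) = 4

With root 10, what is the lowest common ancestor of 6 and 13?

4

Ancestors of 6 (toward the root): 6, 4, 9, 10.
Ancestors of 13: 13, 4, 9, 10.
The deepest node appearing in both lists is 4.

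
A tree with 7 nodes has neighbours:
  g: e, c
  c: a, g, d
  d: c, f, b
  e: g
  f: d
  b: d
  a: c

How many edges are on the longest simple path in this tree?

BFS from e reaches b last, at distance 4; BFS from b confirms no node is farther.
Path: e – g – c – d – b.

4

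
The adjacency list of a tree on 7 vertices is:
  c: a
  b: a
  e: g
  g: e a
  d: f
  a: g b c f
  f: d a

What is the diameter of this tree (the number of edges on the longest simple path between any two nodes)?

4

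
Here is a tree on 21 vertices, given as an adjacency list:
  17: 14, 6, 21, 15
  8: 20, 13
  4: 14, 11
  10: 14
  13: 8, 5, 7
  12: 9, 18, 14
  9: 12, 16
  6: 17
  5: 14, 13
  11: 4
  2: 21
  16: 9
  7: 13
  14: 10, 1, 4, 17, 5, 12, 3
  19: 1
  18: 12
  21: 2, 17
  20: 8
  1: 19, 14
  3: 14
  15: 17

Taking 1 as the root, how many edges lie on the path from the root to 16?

Path from 1 to 16: 1–14–12–9–16, which has 4 edges.

4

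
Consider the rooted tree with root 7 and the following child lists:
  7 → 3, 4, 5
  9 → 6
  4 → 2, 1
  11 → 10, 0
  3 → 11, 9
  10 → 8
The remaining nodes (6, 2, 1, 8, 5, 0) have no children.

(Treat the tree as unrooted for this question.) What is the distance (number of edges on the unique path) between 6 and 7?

3

Walking from 6: 6–9–3–7. Length 3.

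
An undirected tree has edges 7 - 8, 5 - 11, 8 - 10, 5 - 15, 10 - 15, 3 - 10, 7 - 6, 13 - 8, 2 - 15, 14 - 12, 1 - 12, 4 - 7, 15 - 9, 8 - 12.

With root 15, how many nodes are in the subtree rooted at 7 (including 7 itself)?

3

The subtree rooted at 7 contains: 7, 4, 6 — 3 nodes.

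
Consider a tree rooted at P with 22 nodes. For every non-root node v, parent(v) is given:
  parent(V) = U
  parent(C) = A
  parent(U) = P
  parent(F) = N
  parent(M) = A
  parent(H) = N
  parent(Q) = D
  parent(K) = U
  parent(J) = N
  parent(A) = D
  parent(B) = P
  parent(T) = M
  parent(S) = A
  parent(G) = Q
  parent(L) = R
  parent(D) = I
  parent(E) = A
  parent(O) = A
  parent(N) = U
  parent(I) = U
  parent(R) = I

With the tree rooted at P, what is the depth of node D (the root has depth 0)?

3

P – U – I – D — 3 edges.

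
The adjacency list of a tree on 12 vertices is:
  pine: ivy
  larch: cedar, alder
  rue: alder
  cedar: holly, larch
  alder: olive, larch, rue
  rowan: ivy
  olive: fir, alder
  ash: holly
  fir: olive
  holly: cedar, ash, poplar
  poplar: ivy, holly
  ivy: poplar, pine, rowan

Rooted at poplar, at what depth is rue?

poplar – holly – cedar – larch – alder – rue — 5 edges.

5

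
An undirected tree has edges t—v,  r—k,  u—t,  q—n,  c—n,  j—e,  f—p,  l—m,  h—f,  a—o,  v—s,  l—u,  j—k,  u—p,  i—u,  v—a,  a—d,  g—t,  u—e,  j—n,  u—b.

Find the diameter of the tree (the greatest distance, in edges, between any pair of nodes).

BFS from q reaches o last, at distance 8; BFS from o confirms no node is farther.
Path: q-n-j-e-u-t-v-a-o.

8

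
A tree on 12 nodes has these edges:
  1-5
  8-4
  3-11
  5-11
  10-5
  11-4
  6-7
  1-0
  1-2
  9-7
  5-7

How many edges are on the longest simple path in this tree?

5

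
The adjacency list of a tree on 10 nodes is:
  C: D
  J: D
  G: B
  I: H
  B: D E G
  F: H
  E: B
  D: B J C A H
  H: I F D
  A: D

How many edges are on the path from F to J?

3

Walking from F: F - H - D - J. Length 3.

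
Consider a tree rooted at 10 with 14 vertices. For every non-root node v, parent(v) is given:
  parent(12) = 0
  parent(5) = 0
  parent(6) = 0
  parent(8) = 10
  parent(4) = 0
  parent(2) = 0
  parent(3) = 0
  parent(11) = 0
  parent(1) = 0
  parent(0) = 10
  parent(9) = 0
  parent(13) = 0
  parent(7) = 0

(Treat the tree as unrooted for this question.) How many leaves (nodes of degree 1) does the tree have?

Degree-1 nodes: 1, 2, 3, 4, 5, 6, 7, 8, 9, 11, 12, 13 — 12 of them.

12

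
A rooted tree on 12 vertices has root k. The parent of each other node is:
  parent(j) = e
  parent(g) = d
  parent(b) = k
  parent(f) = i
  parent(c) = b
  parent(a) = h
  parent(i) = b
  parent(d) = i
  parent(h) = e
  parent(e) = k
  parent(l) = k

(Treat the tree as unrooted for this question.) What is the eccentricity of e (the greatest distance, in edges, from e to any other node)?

A farthest node from e is g.
The path e-k-b-i-d-g has 5 edges.

5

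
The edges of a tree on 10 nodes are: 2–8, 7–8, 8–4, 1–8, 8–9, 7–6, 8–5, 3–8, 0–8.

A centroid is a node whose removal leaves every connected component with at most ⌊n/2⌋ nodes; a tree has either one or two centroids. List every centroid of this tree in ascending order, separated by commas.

8

Removing 8 splits the tree into components of sizes 2, 1, 1, 1, 1, 1, 1, 1; the largest is 2 ≤ ⌊10/2⌋ = 5.
Every other node leaves some component of size > 5, so the centroid is unique.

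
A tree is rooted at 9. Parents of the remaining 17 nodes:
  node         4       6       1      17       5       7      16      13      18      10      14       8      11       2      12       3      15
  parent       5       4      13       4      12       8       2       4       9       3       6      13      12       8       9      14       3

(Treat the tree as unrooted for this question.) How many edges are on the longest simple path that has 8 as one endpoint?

A farthest node from 8 is 18 (15, 10 also at distance 6).
The path 8-13-4-5-12-9-18 has 6 edges.

6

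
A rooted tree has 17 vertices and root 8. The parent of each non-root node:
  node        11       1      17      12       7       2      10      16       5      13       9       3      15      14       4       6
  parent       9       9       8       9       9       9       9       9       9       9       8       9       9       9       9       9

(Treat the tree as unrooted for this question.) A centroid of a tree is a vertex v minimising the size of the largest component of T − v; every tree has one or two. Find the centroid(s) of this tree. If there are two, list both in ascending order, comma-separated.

9

Removing 9 splits the tree into components of sizes 2, 1, 1, 1, 1, 1, 1, 1, 1, 1, 1, 1, 1, 1, 1; the largest is 2 ≤ ⌊17/2⌋ = 8.
No neighbour of 9 does as well, so 9 is the unique centroid.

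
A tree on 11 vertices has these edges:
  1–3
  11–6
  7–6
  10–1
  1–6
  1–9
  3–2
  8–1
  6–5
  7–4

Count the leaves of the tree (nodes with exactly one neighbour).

The leaves are 2, 4, 5, 8, 9, 10, 11.
That is 7 leaves.

7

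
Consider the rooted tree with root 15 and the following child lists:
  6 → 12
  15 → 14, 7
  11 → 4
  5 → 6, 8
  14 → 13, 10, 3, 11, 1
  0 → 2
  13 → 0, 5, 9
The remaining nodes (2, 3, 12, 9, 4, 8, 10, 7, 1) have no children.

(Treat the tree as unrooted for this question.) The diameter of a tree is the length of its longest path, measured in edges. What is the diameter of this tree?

Starting from 12, a farthest node is 4 at distance 6.
One longest path: 12-6-5-13-14-11-4.
So the diameter is 6.

6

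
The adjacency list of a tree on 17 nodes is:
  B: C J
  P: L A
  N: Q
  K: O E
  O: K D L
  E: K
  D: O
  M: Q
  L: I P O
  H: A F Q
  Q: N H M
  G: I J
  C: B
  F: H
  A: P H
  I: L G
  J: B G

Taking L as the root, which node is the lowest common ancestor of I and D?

L

I's ancestor chain is I, L and D's is D, O, L; they first meet at L.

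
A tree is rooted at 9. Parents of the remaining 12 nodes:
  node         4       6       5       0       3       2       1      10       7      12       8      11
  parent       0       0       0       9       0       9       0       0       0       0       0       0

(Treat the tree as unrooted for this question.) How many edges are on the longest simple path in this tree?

3

Starting from 2, a farthest node is 5 at distance 3.
One longest path: 2 - 9 - 0 - 5.
So the diameter is 3.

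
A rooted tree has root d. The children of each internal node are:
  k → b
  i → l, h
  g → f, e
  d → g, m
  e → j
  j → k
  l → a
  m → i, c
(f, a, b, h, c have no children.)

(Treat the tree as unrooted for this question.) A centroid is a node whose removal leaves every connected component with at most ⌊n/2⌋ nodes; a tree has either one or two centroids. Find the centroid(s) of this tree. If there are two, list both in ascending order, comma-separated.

d

If d is removed the pieces have sizes 6, 6, all ≤ ⌊13/2⌋ = 6.
No neighbour of d does as well, so d is the unique centroid.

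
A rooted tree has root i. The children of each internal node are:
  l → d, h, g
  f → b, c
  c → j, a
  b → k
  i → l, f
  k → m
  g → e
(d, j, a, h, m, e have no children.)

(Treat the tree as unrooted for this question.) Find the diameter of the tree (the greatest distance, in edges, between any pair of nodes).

7

BFS from m reaches e last, at distance 7; BFS from e confirms no node is farther.
Path: m - k - b - f - i - l - g - e.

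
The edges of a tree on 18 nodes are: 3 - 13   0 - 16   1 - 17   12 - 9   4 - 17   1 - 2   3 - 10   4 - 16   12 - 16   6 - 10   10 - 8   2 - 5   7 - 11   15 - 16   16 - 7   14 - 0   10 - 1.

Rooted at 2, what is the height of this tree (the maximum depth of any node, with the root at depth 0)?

The longest root-to-leaf path is 2-1-17-4-16-7-11 (6 edges).

6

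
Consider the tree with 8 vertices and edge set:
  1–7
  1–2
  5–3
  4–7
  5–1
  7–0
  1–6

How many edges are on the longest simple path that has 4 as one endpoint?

4

The node farthest from 4 is 3, via 4–7–1–5–3 — 4 edges.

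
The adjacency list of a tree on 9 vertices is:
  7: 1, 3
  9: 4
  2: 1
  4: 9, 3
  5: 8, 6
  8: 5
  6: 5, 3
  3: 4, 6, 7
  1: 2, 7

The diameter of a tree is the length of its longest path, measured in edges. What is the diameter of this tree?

BFS from 8 reaches 2 last, at distance 6; BFS from 2 confirms no node is farther.
Path: 8–5–6–3–7–1–2.

6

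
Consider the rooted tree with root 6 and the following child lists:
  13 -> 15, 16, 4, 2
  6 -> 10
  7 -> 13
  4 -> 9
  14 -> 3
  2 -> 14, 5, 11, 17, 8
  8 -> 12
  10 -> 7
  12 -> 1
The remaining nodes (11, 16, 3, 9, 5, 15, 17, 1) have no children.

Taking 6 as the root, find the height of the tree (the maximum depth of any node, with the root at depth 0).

7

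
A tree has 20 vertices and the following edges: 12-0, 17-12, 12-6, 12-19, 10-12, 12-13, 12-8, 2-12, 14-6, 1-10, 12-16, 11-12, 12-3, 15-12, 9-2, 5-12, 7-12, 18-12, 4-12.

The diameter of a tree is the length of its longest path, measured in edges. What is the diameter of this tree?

4

Starting from 1, a farthest node is 14 at distance 4.
One longest path: 1-10-12-6-14.
So the diameter is 4.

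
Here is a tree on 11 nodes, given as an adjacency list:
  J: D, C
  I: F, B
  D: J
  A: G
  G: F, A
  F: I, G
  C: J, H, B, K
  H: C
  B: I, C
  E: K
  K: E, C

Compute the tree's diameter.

7

BFS from D reaches A last, at distance 7; BFS from A confirms no node is farther.
Path: D - J - C - B - I - F - G - A.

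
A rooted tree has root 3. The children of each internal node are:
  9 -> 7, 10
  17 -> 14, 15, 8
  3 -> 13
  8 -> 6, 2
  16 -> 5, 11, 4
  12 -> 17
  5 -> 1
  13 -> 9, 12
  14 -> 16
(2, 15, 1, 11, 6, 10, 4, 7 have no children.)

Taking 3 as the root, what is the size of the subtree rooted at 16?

5

Descendants of 16 (including itself): 16, 5, 4, 11, 1. That's 5.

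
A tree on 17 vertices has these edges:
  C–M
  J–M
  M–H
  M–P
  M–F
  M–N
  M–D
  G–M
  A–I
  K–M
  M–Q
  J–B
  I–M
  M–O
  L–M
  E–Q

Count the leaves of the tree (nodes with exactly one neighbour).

Exactly 13 nodes have a single neighbour: A, B, C, D, E, F, G, H, K, L, N, O, P.

13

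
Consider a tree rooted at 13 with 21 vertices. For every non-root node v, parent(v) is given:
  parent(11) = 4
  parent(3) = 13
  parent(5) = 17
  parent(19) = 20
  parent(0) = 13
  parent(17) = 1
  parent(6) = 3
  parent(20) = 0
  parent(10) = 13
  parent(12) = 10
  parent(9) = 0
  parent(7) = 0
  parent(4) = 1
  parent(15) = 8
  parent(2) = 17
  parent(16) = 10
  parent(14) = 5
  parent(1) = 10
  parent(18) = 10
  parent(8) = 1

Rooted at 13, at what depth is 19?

3

Climbing from 19 to the root: 19–20–0–13. That's 3 steps.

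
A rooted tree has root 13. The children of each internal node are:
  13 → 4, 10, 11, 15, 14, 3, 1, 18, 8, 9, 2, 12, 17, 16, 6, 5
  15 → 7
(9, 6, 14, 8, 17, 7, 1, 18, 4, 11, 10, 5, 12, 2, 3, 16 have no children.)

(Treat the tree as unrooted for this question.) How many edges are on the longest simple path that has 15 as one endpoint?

2

A farthest node from 15 is 11 (6, 2, 18, 14, 3, 16, 8, 17, 4, 1, 9, 12, 10, 5 also at distance 2).
The path 15–13–11 has 2 edges.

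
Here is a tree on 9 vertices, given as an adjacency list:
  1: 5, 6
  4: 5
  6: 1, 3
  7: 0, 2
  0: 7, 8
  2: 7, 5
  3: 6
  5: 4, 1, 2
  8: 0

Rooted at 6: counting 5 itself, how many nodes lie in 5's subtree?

The subtree rooted at 5 contains: 5, 2, 4, 7, 0, 8 — 6 nodes.

6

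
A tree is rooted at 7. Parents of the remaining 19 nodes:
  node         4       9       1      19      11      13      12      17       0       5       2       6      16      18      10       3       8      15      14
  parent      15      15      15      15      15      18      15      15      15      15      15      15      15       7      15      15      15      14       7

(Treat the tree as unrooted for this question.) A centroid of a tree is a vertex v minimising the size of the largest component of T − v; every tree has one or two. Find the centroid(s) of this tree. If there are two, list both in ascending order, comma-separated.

15

If 15 is removed the pieces have sizes 4, 1, 1, 1, 1, 1, 1, 1, 1, 1, 1, 1, 1, 1, 1, 1, all ≤ ⌊20/2⌋ = 10.
No neighbour of 15 does as well, so 15 is the unique centroid.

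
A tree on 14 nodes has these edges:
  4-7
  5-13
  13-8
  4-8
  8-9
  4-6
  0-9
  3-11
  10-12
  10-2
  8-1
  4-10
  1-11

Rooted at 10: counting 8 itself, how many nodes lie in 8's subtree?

8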